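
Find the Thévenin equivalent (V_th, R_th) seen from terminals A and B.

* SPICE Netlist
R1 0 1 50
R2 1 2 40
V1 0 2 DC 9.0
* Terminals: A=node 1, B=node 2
Step 1 — V_th is the open-circuit voltage V_A - V_B (nothing connected across the terminals).
Nodal analysis, taking node 2 as the 0 V reference.
Source V1 fixes V_0 = 9 V.
KCL at each unknown node (sum of currents leaving = 0; resistances in Ω):
  Node 1: (V_1 - 9)/50 + (V_1 - 0)/40 = 0
Collecting terms: 0.045 × V_1 = 0.18  =>  V_1 = 4 V
V_th = V_1 - V_2 = 4 - 0 = 4 V
Step 2 — R_th: zero the source — replace V1 by a short circuit (node 2 merges into node 0) — and find the resistance seen between A (node 1) and B (node 0).
Reduce the network between node 1 (A) and node 0 (B) by series/parallel combination:
  Rp1 = R1 ‖ R2 (parallel, both between nodes 0 and 1) = 1/(1/50 + 1/40) = 22.22 Ω
R_th = 22.22 Ω

Final answer: V_th = 4 V, R_th = 22.22 Ω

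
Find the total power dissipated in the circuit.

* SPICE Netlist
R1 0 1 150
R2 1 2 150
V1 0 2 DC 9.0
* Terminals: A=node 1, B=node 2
Nodal analysis, taking node 2 as the 0 V reference.
Source V1 fixes V_0 = 9 V.
KCL at each unknown node (sum of currents leaving = 0; resistances in Ω):
  Node 1: (V_1 - 9)/150 + (V_1 - 0)/150 = 0
Collecting terms: 0.01333 × V_1 = 0.06  =>  V_1 = 4.5 V
Power in each resistor, P = (ΔV)²/R:
  P_R1 = (9 - 4.5)²/150 = 0.135 W
  P_R2 = (4.5 - 0)²/150 = 0.135 W
P_total = P_R1 + P_R2 = 0.27 W

Final answer: 0.27 W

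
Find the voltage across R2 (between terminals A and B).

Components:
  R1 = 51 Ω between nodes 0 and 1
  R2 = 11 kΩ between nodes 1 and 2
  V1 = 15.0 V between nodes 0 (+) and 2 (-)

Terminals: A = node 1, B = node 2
R1 and R2 are in series across V1 (node 0 → node 1 → node 2), and the output A–B is taken across R2, so this is a voltage divider.
Series current: I = V1/(R1 + R2) = 15/(51 + 11000) = 15/11050 = 0.001357 A
V_R2 = I × R2 = V1 × R2/(R1 + R2) = 15 × 11000/11050 = 14.93 V

Final answer: 14.93 V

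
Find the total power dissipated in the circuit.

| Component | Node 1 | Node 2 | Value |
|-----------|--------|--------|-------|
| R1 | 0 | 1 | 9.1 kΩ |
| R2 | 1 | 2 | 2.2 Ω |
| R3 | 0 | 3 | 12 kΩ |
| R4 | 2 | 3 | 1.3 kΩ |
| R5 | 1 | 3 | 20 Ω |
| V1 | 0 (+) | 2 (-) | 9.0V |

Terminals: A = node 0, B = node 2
Nodal analysis, taking node 2 as the 0 V reference.
Source V1 fixes V_0 = 9 V.
KCL at each unknown node (sum of currents leaving = 0; resistances in Ω):
  Node 1: (V_1 - 9)/9100 + (V_1 - 0)/2.2 + (V_1 - V_3)/20 = 0
  Node 3: (V_3 - 9)/12000 + (V_3 - 0)/1300 + (V_3 - V_1)/20 = 0
Collecting terms (coefficients in siemens):
  0.5047·V_1 - 0.05·V_3 = 0.000989
  0.05085·V_3 - 0.05·V_1 = 0.00075
Determinant D = (0.5047)(0.05085) - (-0.05)(-0.05) = 0.02316
V_1 = [(0.000989)(0.05085) - (-0.05)(0.00075)]/D = 0.00379 V
V_3 = [(0.5047)(0.00075) - (0.000989)(-0.05)]/D = 0.01848 V
Power in each resistor, P = (ΔV)²/R:
  P_R1 = (9 - 0.00379)²/9100 = 0.008894 W
  P_R2 = (0.00379 - 0)²/2.2 = 0.00000653 W
  P_R3 = (9 - 0.01848)²/12000 = 0.006722 W
  P_R4 = (0 - 0.01848)²/1300 = 0.0000002626 W
  P_R5 = (0.00379 - 0.01848)²/20 = 0.00001078 W
P_total = P_R1 + P_R2 + P_R3 + P_R4 + P_R5 = 0.01563 W

Final answer: 0.01563 W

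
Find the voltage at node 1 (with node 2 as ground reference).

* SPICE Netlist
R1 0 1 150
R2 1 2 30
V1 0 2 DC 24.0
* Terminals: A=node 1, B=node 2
Nodal analysis, taking node 2 as the 0 V reference.
Source V1 fixes V_0 = 24 V.
KCL at each unknown node (sum of currents leaving = 0; resistances in Ω):
  Node 1: (V_1 - 24)/150 + (V_1 - 0)/30 = 0
Collecting terms: 0.04 × V_1 = 0.16  =>  V_1 = 4 V
The requested potential is V_1 = 4 V.

Final answer: V_1 = 4 V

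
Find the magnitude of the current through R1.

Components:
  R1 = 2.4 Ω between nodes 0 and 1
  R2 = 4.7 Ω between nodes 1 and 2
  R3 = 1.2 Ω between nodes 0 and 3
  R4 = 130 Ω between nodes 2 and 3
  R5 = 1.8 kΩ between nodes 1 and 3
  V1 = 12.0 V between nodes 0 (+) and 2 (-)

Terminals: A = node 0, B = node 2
Nodal analysis, taking node 2 as the 0 V reference.
Source V1 fixes V_0 = 12 V.
KCL at each unknown node (sum of currents leaving = 0; resistances in Ω):
  Node 1: (V_1 - 12)/2.4 + (V_1 - 0)/4.7 + (V_1 - V_3)/1800 = 0
  Node 3: (V_3 - 12)/1.2 + (V_3 - 0)/130 + (V_3 - V_1)/1800 = 0
Collecting terms (coefficients in siemens):
  0.63·V_1 - 0.0005556·V_3 = 5
  0.8416·V_3 - 0.0005556·V_1 = 10
Determinant D = (0.63)(0.8416) - (-0.0005556)(-0.0005556) = 0.5302
V_1 = [(5)(0.8416) - (-0.0005556)(10)]/D = 7.947 V
V_3 = [(0.63)(10) - (5)(-0.0005556)]/D = 11.89 V
I_R1 = (V_0 - V_1)/R1 = (12 - 7.947)/2.4 = 1.689 A
|I_R1| = 1.689 A

Final answer: |I_R1| = 1.689 A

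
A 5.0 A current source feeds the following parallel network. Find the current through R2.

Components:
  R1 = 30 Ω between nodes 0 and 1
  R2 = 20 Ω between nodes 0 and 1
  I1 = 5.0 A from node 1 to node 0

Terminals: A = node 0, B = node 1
All resistors sit directly between nodes 0 and 1, so they are in parallel and share one voltage V; the full source current 5 A splits among them.
1/R_par = 1/30 + 1/20 = 0.08333 S  =>  R_par = 12 Ω
V = I × R_par = 5 × 12 = 60 V
I_R2 = V/R2 = 60/20 = 3 A

Final answer: 3 A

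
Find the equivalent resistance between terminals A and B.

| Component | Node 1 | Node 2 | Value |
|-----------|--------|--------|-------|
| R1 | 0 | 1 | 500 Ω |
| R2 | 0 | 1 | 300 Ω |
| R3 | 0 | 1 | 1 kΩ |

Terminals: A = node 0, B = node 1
Reduce the network between node 0 (A) and node 1 (B) by series/parallel combination:
  Rp1 = R1 ‖ R2 ‖ R3 (parallel, all between nodes 0 and 1) = 1/(1/500 + 1/300 + 1/1000) = 157.9 Ω
R_eq = 157.9 Ω

Final answer: 157.9 Ω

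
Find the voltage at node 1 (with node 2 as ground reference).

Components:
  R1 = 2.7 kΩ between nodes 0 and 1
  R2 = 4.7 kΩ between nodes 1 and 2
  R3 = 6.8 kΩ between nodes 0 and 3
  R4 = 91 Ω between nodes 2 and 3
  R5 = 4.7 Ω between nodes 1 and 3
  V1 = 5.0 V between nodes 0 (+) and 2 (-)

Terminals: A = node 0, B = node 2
Nodal analysis, taking node 2 as the 0 V reference.
Source V1 fixes V_0 = 5 V.
KCL at each unknown node (sum of currents leaving = 0; resistances in Ω):
  Node 1: (V_1 - 5)/2700 + (V_1 - 0)/4700 + (V_1 - V_3)/4.7 = 0
  Node 3: (V_3 - 5)/6800 + (V_3 - 0)/91 + (V_3 - V_1)/4.7 = 0
Collecting terms (coefficients in siemens):
  0.2133·V_1 - 0.2128·V_3 = 0.001852
  0.2239·V_3 - 0.2128·V_1 = 0.0007353
Determinant D = (0.2133)(0.2239) - (-0.2128)(-0.2128) = 0.0025
V_1 = [(0.001852)(0.2239) - (-0.2128)(0.0007353)]/D = 0.2284 V
V_3 = [(0.2133)(0.0007353) - (0.001852)(-0.2128)]/D = 0.2204 V
The requested potential is V_1 = 0.2284 V.

Final answer: V_1 = 0.2284 V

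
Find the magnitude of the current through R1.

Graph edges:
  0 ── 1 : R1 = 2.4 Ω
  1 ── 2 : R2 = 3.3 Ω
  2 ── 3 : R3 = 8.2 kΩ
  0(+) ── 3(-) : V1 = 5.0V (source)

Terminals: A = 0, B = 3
Nodal analysis, taking node 3 as the 0 V reference.
Source V1 fixes V_0 = 5 V.
KCL at each unknown node (sum of currents leaving = 0; resistances in Ω):
  Node 1: (V_1 - 5)/2.4 + (V_1 - V_2)/3.3 = 0
  Node 2: (V_2 - V_1)/3.3 + (V_2 - 0)/8200 = 0
Collecting terms (coefficients in siemens):
  0.7197·V_1 - 0.303·V_2 = 2.083
  0.3032·V_2 - 0.303·V_1 = 0
Determinant D = (0.7197)(0.3032) - (-0.303)(-0.303) = 0.1264
V_1 = [(2.083)(0.3032) - (-0.303)(0)]/D = 4.999 V
V_2 = [(0.7197)(0) - (2.083)(-0.303)]/D = 4.997 V
I_R1 = (V_0 - V_1)/R1 = (5 - 4.999)/2.4 = 0.0006093 A
|I_R1| = 0.0006093 A

Final answer: |I_R1| = 0.0006093 A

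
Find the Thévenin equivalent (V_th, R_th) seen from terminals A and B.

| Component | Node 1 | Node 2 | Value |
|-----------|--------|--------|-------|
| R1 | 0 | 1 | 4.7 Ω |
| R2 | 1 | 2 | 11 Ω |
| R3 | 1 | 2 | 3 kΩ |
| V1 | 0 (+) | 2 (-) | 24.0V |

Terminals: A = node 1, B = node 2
Step 1 — V_th is the open-circuit voltage V_A - V_B (nothing connected across the terminals).
Nodal analysis, taking node 2 as the 0 V reference.
Source V1 fixes V_0 = 24 V.
KCL at each unknown node (sum of currents leaving = 0; resistances in Ω):
  Node 1: (V_1 - 24)/4.7 + (V_1 - 0)/11 + (V_1 - 0)/3000 = 0
Collecting terms: 0.304 × V_1 = 5.106  =>  V_1 = 16.8 V
V_th = V_1 - V_2 = 16.8 - 0 = 16.8 V
Step 2 — R_th: zero the source — replace V1 by a short circuit (node 2 merges into node 0) — and find the resistance seen between A (node 1) and B (node 0).
Reduce the network between node 1 (A) and node 0 (B) by series/parallel combination:
  Rp1 = R1 ‖ R2 ‖ R3 (parallel, all between nodes 0 and 1) = 1/(1/4.7 + 1/11 + 1/3000) = 3.289 Ω
R_th = 3.289 Ω

Final answer: V_th = 16.8 V, R_th = 3.289 Ω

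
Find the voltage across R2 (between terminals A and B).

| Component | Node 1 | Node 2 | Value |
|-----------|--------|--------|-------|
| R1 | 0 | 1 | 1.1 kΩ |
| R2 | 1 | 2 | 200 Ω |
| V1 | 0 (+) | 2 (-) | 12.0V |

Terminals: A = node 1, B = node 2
R1 and R2 are in series across V1 (node 0 → node 1 → node 2), and the output A–B is taken across R2, so this is a voltage divider.
Series current: I = V1/(R1 + R2) = 12/(1100 + 200) = 12/1300 = 0.009231 A
V_R2 = I × R2 = V1 × R2/(R1 + R2) = 12 × 200/1300 = 1.846 V

Final answer: 1.846 V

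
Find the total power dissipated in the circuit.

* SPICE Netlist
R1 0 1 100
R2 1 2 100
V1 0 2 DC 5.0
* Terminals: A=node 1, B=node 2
Nodal analysis, taking node 2 as the 0 V reference.
Source V1 fixes V_0 = 5 V.
KCL at each unknown node (sum of currents leaving = 0; resistances in Ω):
  Node 1: (V_1 - 5)/100 + (V_1 - 0)/100 = 0
Collecting terms: 0.02 × V_1 = 0.05  =>  V_1 = 2.5 V
Power in each resistor, P = (ΔV)²/R:
  P_R1 = (5 - 2.5)²/100 = 0.0625 W
  P_R2 = (2.5 - 0)²/100 = 0.0625 W
P_total = P_R1 + P_R2 = 0.125 W

Final answer: 0.125 W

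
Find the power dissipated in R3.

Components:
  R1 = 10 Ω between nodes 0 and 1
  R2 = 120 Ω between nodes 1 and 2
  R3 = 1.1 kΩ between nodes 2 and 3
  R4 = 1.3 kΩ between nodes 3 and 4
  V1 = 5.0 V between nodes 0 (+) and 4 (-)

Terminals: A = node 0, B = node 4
Nodal analysis, taking node 4 as the 0 V reference.
Source V1 fixes V_0 = 5 V.
KCL at each unknown node (sum of currents leaving = 0; resistances in Ω):
  Node 1: (V_1 - 5)/10 + (V_1 - V_2)/120 = 0
  Node 2: (V_2 - V_1)/120 + (V_2 - V_3)/1100 = 0
  Node 3: (V_3 - V_2)/1100 + (V_3 - 0)/1300 = 0
Collecting terms (coefficients in siemens):
  0.1083·V_1 - 0.008333·V_2 = 0.5
  0.009242·V_2 - 0.008333·V_1 - 0.0009091·V_3 = 0
  0.001678·V_3 - 0.0009091·V_2 = 0
Solving these 3 simultaneous equations (Gaussian elimination) gives:
  V_1 = 4.98 V, V_2 = 4.743 V, V_3 = 2.569 V
I_R3 = (V_2 - V_3)/R3 = (4.743 - 2.569)/1100 = 0.001976 A
P_R3 = I_R3² × R3 = (0.001976)² × 1100 = 0.004296 W

Final answer: 0.004296 W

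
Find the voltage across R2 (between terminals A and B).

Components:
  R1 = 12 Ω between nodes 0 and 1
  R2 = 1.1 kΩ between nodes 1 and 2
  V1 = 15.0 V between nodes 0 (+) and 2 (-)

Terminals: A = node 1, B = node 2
R1 and R2 are in series across V1 (node 0 → node 1 → node 2), and the output A–B is taken across R2, so this is a voltage divider.
Series current: I = V1/(R1 + R2) = 15/(12 + 1100) = 15/1112 = 0.01349 A
V_R2 = I × R2 = V1 × R2/(R1 + R2) = 15 × 1100/1112 = 14.84 V

Final answer: 14.84 V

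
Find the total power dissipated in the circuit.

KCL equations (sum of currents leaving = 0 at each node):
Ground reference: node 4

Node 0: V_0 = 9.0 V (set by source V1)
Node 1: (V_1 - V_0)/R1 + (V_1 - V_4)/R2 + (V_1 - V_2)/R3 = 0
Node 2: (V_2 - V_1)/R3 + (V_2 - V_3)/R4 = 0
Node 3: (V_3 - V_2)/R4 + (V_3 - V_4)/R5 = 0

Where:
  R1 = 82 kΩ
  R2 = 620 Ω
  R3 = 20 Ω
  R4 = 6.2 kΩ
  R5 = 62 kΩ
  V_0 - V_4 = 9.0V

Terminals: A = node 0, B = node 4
Nodal analysis, taking node 4 as the 0 V reference.
Source V1 fixes V_0 = 9 V.
KCL at each unknown node (sum of currents leaving = 0; resistances in Ω):
  Node 1: (V_1 - 9)/82000 + (V_1 - 0)/620 + (V_1 - V_2)/20 = 0
  Node 2: (V_2 - V_1)/20 + (V_2 - V_3)/6200 = 0
  Node 3: (V_3 - V_2)/6200 + (V_3 - 0)/62000 = 0
Collecting terms (coefficients in siemens):
  0.05163·V_1 - 0.05·V_2 = 0.0001098
  0.05016·V_2 - 0.05·V_1 - 0.0001613·V_3 = 0
  0.0001774·V_3 - 0.0001613·V_2 = 0
Solving these 3 simultaneous equations (Gaussian elimination) gives:
  V_1 = 0.06693 V, V_2 = 0.06691 V, V_3 = 0.06083 V
Power in each resistor, P = (ΔV)²/R:
  P_R1 = (9 - 0.06693)²/82000 = 0.0009732 W
  P_R2 = (0.06693 - 0)²/620 = 0.000007226 W
  P_R3 = (0.06693 - 0.06691)²/20 = 0.00000000001925 W
  P_R4 = (0.06691 - 0.06083)²/6200 = 0.000000005969 W
  P_R5 = (0.06083 - 0)²/62000 = 0.00000005969 W
P_total = P_R1 + P_R2 + P_R3 + P_R4 + P_R5 = 0.0009805 W

Final answer: 0.0009805 W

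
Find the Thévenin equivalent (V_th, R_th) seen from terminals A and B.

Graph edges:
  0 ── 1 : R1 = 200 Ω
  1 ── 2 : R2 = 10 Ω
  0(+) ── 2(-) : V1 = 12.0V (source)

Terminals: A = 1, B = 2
Step 1 — V_th is the open-circuit voltage V_A - V_B (nothing connected across the terminals).
Nodal analysis, taking node 2 as the 0 V reference.
Source V1 fixes V_0 = 12 V.
KCL at each unknown node (sum of currents leaving = 0; resistances in Ω):
  Node 1: (V_1 - 12)/200 + (V_1 - 0)/10 = 0
Collecting terms: 0.105 × V_1 = 0.06  =>  V_1 = 0.5714 V
V_th = V_1 - V_2 = 0.5714 - 0 = 0.5714 V
Step 2 — R_th: zero the source — replace V1 by a short circuit (node 2 merges into node 0) — and find the resistance seen between A (node 1) and B (node 0).
Reduce the network between node 1 (A) and node 0 (B) by series/parallel combination:
  Rp1 = R1 ‖ R2 (parallel, both between nodes 0 and 1) = 1/(1/200 + 1/10) = 9.524 Ω
R_th = 9.524 Ω

Final answer: V_th = 0.5714 V, R_th = 9.524 Ω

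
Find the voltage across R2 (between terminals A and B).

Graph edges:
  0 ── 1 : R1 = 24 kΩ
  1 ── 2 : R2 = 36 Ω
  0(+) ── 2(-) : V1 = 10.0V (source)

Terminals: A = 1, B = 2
R1 and R2 are in series across V1 (node 0 → node 1 → node 2), and the output A–B is taken across R2, so this is a voltage divider.
Series current: I = V1/(R1 + R2) = 10/(24000 + 36) = 10/24040 = 0.000416 A
V_R2 = I × R2 = V1 × R2/(R1 + R2) = 10 × 36/24040 = 0.01498 V

Final answer: 0.01498 V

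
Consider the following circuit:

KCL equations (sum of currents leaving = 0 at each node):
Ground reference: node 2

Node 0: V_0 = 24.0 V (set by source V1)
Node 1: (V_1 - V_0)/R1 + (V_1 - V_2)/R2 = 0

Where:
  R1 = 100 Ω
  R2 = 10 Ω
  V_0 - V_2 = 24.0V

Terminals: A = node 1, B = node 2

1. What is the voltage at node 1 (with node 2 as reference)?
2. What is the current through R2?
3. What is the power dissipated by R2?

Nodal analysis, taking node 2 as the 0 V reference.
Source V1 fixes V_0 = 24 V.
KCL at each unknown node (sum of currents leaving = 0; resistances in Ω):
  Node 1: (V_1 - 24)/100 + (V_1 - 0)/10 = 0
Collecting terms: 0.11 × V_1 = 0.24  =>  V_1 = 2.182 V
Part 1:
  Read off the nodal solution: V_1 = 2.182 V
Part 2:
  I_R2 = (V_1 - V_2)/R2 = (2.182 - 0)/10 = 0.2182 A
  Magnitude: I_R2 = 0.2182 A
Part 3:
  I_R2 = (V_1 - V_2)/R2 = (2.182 - 0)/10 = 0.2182 A
  P_R2 = I_R2² × R2 = (0.2182)² × 10 = 0.476 W

Final answers:
1. V_1 = 2.182 V
2. I_R2 = 0.2182 A
3. P_R2 = 0.476 W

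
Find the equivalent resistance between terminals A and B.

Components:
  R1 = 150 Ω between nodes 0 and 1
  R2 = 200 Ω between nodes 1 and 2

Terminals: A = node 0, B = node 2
Reduce the network between node 0 (A) and node 2 (B) by series/parallel combination:
  Rs1 = R1 + R2 (series, joined only at node 1) = 150 + 200 = 350 Ω
R_eq = 350 Ω

Final answer: 350 Ω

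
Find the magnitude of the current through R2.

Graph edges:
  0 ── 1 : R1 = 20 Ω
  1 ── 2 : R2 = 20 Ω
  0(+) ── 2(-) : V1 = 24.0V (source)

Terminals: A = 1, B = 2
Nodal analysis, taking node 2 as the 0 V reference.
Source V1 fixes V_0 = 24 V.
KCL at each unknown node (sum of currents leaving = 0; resistances in Ω):
  Node 1: (V_1 - 24)/20 + (V_1 - 0)/20 = 0
Collecting terms: 0.1 × V_1 = 1.2  =>  V_1 = 12 V
I_R2 = (V_1 - V_2)/R2 = (12 - 0)/20 = 0.6 A
|I_R2| = 0.6 A

Final answer: |I_R2| = 0.6 A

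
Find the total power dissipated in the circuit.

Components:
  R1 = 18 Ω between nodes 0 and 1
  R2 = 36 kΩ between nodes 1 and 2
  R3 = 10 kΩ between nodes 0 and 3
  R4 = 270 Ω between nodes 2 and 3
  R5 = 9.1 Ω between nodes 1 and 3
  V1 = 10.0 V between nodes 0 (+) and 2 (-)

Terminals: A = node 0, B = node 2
Nodal analysis, taking node 2 as the 0 V reference.
Source V1 fixes V_0 = 10 V.
KCL at each unknown node (sum of currents leaving = 0; resistances in Ω):
  Node 1: (V_1 - 10)/18 + (V_1 - 0)/36000 + (V_1 - V_3)/9.1 = 0
  Node 3: (V_3 - 10)/10000 + (V_3 - 0)/270 + (V_3 - V_1)/9.1 = 0
Collecting terms (coefficients in siemens):
  0.1655·V_1 - 0.1099·V_3 = 0.5556
  0.1137·V_3 - 0.1099·V_1 = 0.001
Determinant D = (0.1655)(0.1137) - (-0.1099)(-0.1099) = 0.006737
V_1 = [(0.5556)(0.1137) - (-0.1099)(0.001)]/D = 9.391 V
V_3 = [(0.1655)(0.001) - (0.5556)(-0.1099)]/D = 9.086 V
Power in each resistor, P = (ΔV)²/R:
  P_R1 = (10 - 9.391)²/18 = 0.02059 W
  P_R2 = (9.391 - 0)²/36000 = 0.00245 W
  P_R3 = (10 - 9.086)²/10000 = 0.00008357 W
  P_R4 = (0 - 9.086)²/270 = 0.3057 W
  P_R5 = (9.391 - 9.086)²/9.1 = 0.01025 W
P_total = P_R1 + P_R2 + P_R3 + P_R4 + P_R5 = 0.3391 W

Final answer: 0.3391 W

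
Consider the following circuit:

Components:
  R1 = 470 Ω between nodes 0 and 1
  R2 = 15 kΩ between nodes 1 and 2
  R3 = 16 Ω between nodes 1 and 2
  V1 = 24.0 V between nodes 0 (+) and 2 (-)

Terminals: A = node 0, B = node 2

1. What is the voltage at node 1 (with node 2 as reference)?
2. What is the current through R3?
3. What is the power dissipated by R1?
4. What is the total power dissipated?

Nodal analysis, taking node 2 as the 0 V reference.
Source V1 fixes V_0 = 24 V.
KCL at each unknown node (sum of currents leaving = 0; resistances in Ω):
  Node 1: (V_1 - 24)/470 + (V_1 - 0)/15000 + (V_1 - 0)/16 = 0
Collecting terms: 0.06469 × V_1 = 0.05106  =>  V_1 = 0.7893 V
Part 1:
  Read off the nodal solution: V_1 = 0.7893 V
Part 2:
  I_R3 = (V_1 - V_2)/R3 = (0.7893 - 0)/16 = 0.04933 A
  Magnitude: I_R3 = 0.04933 A
Part 3:
  I_R1 = (V_0 - V_1)/R1 = (24 - 0.7893)/470 = 0.04938 A
  P_R1 = I_R1² × R1 = (0.04938)² × 470 = 1.146 W
Part 4:
  Power in each resistor, P = (ΔV)²/R:
    P_R1 = (24 - 0.7893)²/470 = 1.146 W
    P_R2 = (0.7893 - 0)²/15000 = 0.00004153 W
    P_R3 = (0.7893 - 0)²/16 = 0.03894 W
  P_total = P_R1 + P_R2 + P_R3 = 1.185 W

Final answers:
1. V_1 = 0.7893 V
2. I_R3 = 0.04933 A
3. P_R1 = 1.146 W
4. P_total = 1.185 W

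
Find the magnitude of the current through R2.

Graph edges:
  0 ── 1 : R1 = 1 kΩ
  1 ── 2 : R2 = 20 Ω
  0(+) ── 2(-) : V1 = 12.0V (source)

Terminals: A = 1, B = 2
Nodal analysis, taking node 2 as the 0 V reference.
Source V1 fixes V_0 = 12 V.
KCL at each unknown node (sum of currents leaving = 0; resistances in Ω):
  Node 1: (V_1 - 12)/1000 + (V_1 - 0)/20 = 0
Collecting terms: 0.051 × V_1 = 0.012  =>  V_1 = 0.2353 V
I_R2 = (V_1 - V_2)/R2 = (0.2353 - 0)/20 = 0.01176 A
|I_R2| = 0.01176 A

Final answer: |I_R2| = 0.01176 A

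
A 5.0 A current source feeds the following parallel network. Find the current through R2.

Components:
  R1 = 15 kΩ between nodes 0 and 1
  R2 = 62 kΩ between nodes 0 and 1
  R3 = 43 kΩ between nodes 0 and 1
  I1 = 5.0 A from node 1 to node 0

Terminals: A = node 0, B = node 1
All resistors sit directly between nodes 0 and 1, so they are in parallel and share one voltage V; the full source current 5 A splits among them.
1/R_par = 1/15000 + 1/62000 + 1/43000 = 0.0001061 S  =>  R_par = 9429 Ω
V = I × R_par = 5 × 9429 = 47150 V
I_R2 = V/R2 = 47150/62000 = 0.7604 A

Final answer: 0.7604 A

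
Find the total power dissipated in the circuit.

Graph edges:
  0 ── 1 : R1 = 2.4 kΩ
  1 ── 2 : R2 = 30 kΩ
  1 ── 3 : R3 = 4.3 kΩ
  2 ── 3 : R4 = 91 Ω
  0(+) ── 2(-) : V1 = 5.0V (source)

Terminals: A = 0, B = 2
Nodal analysis, taking node 2 as the 0 V reference.
Source V1 fixes V_0 = 5 V.
KCL at each unknown node (sum of currents leaving = 0; resistances in Ω):
  Node 1: (V_1 - 5)/2400 + (V_1 - 0)/30000 + (V_1 - V_3)/4300 = 0
  Node 3: (V_3 - V_1)/4300 + (V_3 - 0)/91 = 0
Collecting terms (coefficients in siemens):
  0.0006826·V_1 - 0.0002326·V_3 = 0.002083
  0.01122·V_3 - 0.0002326·V_1 = 0
Determinant D = (0.0006826)(0.01122) - (-0.0002326)(-0.0002326) = 0.000007605
V_1 = [(0.002083)(0.01122) - (-0.0002326)(0)]/D = 3.074 V
V_3 = [(0.0006826)(0) - (0.002083)(-0.0002326)]/D = 0.06371 V
Power in each resistor, P = (ΔV)²/R:
  P_R1 = (5 - 3.074)²/2400 = 0.001546 W
  P_R2 = (3.074 - 0)²/30000 = 0.000315 W
  P_R3 = (3.074 - 0.06371)²/4300 = 0.002107 W
  P_R4 = (0 - 0.06371)²/91 = 0.0000446 W
P_total = P_R1 + P_R2 + P_R3 + P_R4 = 0.004013 W

Final answer: 0.004013 W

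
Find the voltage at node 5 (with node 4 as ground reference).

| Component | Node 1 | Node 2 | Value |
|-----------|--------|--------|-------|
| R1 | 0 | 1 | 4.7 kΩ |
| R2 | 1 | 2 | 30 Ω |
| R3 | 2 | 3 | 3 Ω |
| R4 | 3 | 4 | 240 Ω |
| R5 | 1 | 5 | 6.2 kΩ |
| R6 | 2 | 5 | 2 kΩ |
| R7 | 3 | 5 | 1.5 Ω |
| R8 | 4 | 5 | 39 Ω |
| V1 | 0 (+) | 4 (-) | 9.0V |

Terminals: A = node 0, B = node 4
Nodal analysis, taking node 4 as the 0 V reference.
Source V1 fixes V_0 = 9 V.
KCL at each unknown node (sum of currents leaving = 0; resistances in Ω):
  Node 1: (V_1 - 9)/4700 + (V_1 - V_2)/30 + (V_1 - V_5)/6200 = 0
  Node 2: (V_2 - V_1)/30 + (V_2 - V_3)/3 + (V_2 - V_5)/2000 = 0
  Node 3: (V_3 - V_2)/3 + (V_3 - 0)/240 + (V_3 - V_5)/1.5 = 0
  Node 5: (V_5 - V_1)/6200 + (V_5 - V_2)/2000 + (V_5 - V_3)/1.5 + (V_5 - 0)/39 = 0
Collecting terms (coefficients in siemens):
  0.03371·V_1 - 0.03333·V_2 - 0.0001613·V_5 = 0.001915
  0.3672·V_2 - 0.03333·V_1 - 0.3333·V_3 - 0.0005·V_5 = 0
  1.004·V_3 - 0.3333·V_2 - 0.6667·V_5 = 0
  0.693·V_5 - 0.0001613·V_1 - 0.0005·V_2 - 0.6667·V_3 = 0
Solving these 4 simultaneous equations (Gaussian elimination) gives:
  V_1 = 0.1273 V, V_2 = 0.07102 V, V_3 = 0.0654 V, V_5 = 0.063 V
The requested potential is V_5 = 0.063 V.

Final answer: V_5 = 0.063 V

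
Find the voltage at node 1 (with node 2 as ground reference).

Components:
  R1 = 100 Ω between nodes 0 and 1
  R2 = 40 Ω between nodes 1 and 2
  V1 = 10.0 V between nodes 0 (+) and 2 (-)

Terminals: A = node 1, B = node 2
Nodal analysis, taking node 2 as the 0 V reference.
Source V1 fixes V_0 = 10 V.
KCL at each unknown node (sum of currents leaving = 0; resistances in Ω):
  Node 1: (V_1 - 10)/100 + (V_1 - 0)/40 = 0
Collecting terms: 0.035 × V_1 = 0.1  =>  V_1 = 2.857 V
The requested potential is V_1 = 2.857 V.

Final answer: V_1 = 2.857 V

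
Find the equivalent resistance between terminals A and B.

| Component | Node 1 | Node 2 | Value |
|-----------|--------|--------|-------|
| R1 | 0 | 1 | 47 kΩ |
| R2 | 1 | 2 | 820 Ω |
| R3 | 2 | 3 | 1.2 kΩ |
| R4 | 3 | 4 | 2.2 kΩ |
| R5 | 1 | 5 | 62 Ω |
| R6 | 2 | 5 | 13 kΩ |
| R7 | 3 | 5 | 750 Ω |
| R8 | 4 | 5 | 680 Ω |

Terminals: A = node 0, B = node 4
The network is not a plain series/parallel combination. Inject a 1 A test current into terminal A (node 0) and return it from terminal B (node 4); then R_eq = V_A / (1 A).
Nodal analysis, taking node 4 as the 0 V reference.
Current source I_test pushes 1 A into node 0 and draws it out of node 4.
KCL at each unknown node (sum of currents leaving = 0; resistances in Ω):
  Node 0: (V_0 - V_1)/47000 - 1 = 0
  Node 1: (V_1 - V_0)/47000 + (V_1 - V_2)/820 + (V_1 - V_5)/62 = 0
  Node 2: (V_2 - V_1)/820 + (V_2 - V_3)/1200 + (V_2 - V_5)/13000 = 0
  Node 3: (V_3 - V_2)/1200 + (V_3 - 0)/2200 + (V_3 - V_5)/750 = 0
  Node 5: (V_5 - V_1)/62 + (V_5 - V_2)/13000 + (V_5 - V_3)/750 + (V_5 - 0)/680 = 0
Collecting terms (coefficients in siemens):
  0.00002128·V_0 - 0.00002128·V_1 = 1
  0.01737·V_1 - 0.00002128·V_0 - 0.00122·V_2 - 0.01613·V_5 = 0
  0.00213·V_2 - 0.00122·V_1 - 0.0008333·V_3 - 0.00007692·V_5 = 0
  0.002621·V_3 - 0.0008333·V_2 - 0.001333·V_5 = 0
  0.01901·V_5 - 0.01613·V_1 - 0.00007692·V_2 - 0.001333·V_3 = 0
Solving these 5 simultaneous equations (Gaussian elimination) gives:
  V_0 = 47600 V, V_1 = 599.3 V, V_2 = 537.5 V, V_3 = 446.6 V
  V_5 = 542 V
R_eq = V_0 / 1 A = 47600 Ω = 47.6 kΩ

Final answer: 47.6 kΩ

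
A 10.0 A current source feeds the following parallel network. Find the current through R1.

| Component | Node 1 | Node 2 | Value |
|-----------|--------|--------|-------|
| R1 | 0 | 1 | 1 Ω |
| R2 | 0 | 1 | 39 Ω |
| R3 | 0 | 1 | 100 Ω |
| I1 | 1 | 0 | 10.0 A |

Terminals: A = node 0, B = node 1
All resistors sit directly between nodes 0 and 1, so they are in parallel and share one voltage V; the full source current 10 A splits among them.
1/R_par = 1/1 + 1/39 + 1/100 = 1.036 S  =>  R_par = 0.9656 Ω
V = I × R_par = 10 × 0.9656 = 9.656 V
I_R1 = V/R1 = 9.656/1 = 9.656 A

Final answer: 9.656 A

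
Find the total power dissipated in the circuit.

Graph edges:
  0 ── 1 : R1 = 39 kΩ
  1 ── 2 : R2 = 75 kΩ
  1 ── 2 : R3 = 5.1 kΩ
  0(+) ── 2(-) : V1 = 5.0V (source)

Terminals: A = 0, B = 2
Nodal analysis, taking node 2 as the 0 V reference.
Source V1 fixes V_0 = 5 V.
KCL at each unknown node (sum of currents leaving = 0; resistances in Ω):
  Node 1: (V_1 - 5)/39000 + (V_1 - 0)/75000 + (V_1 - 0)/5100 = 0
Collecting terms: 0.0002351 × V_1 = 0.0001282  =>  V_1 = 0.5454 V
Power in each resistor, P = (ΔV)²/R:
  P_R1 = (5 - 0.5454)²/39000 = 0.0005088 W
  P_R2 = (0.5454 - 0)²/75000 = 0.000003967 W
  P_R3 = (0.5454 - 0)²/5100 = 0.00005833 W
P_total = P_R1 + P_R2 + P_R3 = 0.0005711 W

Final answer: 0.0005711 W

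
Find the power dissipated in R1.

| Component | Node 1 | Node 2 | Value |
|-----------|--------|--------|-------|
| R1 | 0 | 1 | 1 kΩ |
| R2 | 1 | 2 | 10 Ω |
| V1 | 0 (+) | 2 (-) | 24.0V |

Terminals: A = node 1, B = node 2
Nodal analysis, taking node 2 as the 0 V reference.
Source V1 fixes V_0 = 24 V.
KCL at each unknown node (sum of currents leaving = 0; resistances in Ω):
  Node 1: (V_1 - 24)/1000 + (V_1 - 0)/10 = 0
Collecting terms: 0.101 × V_1 = 0.024  =>  V_1 = 0.2376 V
I_R1 = (V_0 - V_1)/R1 = (24 - 0.2376)/1000 = 0.02376 A
P_R1 = I_R1² × R1 = (0.02376)² × 1000 = 0.5647 W

Final answer: 0.5647 W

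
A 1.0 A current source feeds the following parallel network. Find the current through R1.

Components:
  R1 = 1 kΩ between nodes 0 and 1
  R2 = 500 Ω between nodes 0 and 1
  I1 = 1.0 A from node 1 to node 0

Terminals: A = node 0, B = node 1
All resistors sit directly between nodes 0 and 1, so they are in parallel and share one voltage V; the full source current 1 A splits among them.
1/R_par = 1/1000 + 1/500 = 0.003 S  =>  R_par = 333.3 Ω
V = I × R_par = 1 × 333.3 = 333.3 V
I_R1 = V/R1 = 333.3/1000 = 0.3333 A

Final answer: 0.3333 A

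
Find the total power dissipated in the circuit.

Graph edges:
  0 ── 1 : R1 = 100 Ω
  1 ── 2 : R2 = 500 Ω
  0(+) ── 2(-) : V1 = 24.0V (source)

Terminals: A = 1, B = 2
Nodal analysis, taking node 2 as the 0 V reference.
Source V1 fixes V_0 = 24 V.
KCL at each unknown node (sum of currents leaving = 0; resistances in Ω):
  Node 1: (V_1 - 24)/100 + (V_1 - 0)/500 = 0
Collecting terms: 0.012 × V_1 = 0.24  =>  V_1 = 20 V
Power in each resistor, P = (ΔV)²/R:
  P_R1 = (24 - 20)²/100 = 0.16 W
  P_R2 = (20 - 0)²/500 = 0.8 W
P_total = P_R1 + P_R2 = 0.96 W

Final answer: 0.96 W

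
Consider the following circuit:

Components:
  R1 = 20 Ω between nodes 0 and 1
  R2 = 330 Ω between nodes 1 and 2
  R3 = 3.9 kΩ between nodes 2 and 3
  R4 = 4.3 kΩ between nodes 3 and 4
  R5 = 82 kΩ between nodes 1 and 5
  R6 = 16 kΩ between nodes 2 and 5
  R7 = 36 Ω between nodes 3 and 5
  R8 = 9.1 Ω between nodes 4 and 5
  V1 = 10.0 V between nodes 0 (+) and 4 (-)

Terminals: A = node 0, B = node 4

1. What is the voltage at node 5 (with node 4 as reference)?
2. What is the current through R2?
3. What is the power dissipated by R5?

Nodal analysis, taking node 4 as the 0 V reference.
Source V1 fixes V_0 = 10 V.
KCL at each unknown node (sum of currents leaving = 0; resistances in Ω):
  Node 1: (V_1 - 10)/20 + (V_1 - V_2)/330 + (V_1 - V_5)/82000 = 0
  Node 2: (V_2 - V_1)/330 + (V_2 - V_3)/3900 + (V_2 - V_5)/16000 = 0
  Node 3: (V_3 - V_2)/3900 + (V_3 - 0)/4300 + (V_3 - V_5)/36 = 0
  Node 5: (V_5 - V_1)/82000 + (V_5 - V_2)/16000 + (V_5 - V_3)/36 + (V_5 - 0)/9.1 = 0
Collecting terms (coefficients in siemens):
  0.05304·V_1 - 0.00303·V_2 - 0.0000122·V_5 = 0.5
  0.003349·V_2 - 0.00303·V_1 - 0.0002564·V_3 - 0.0000625·V_5 = 0
  0.02827·V_3 - 0.0002564·V_2 - 0.02778·V_5 = 0
  0.1377·V_5 - 0.0000122·V_1 - 0.0000625·V_2 - 0.02778·V_3 = 0
Solving these 4 simultaneous equations (Gaussian elimination) gives:
  V_1 = 9.941 V, V_2 = 9.003 V, V_3 = 0.1079 V, V_5 = 0.02673 V
Part 1:
  Read off the nodal solution: V_5 = 0.02673 V
Part 2:
  I_R2 = (V_1 - V_2)/R2 = (9.941 - 9.003)/330 = 0.002842 A
  Magnitude: I_R2 = 0.002842 A
Part 3:
  I_R5 = (V_1 - V_5)/R5 = (9.941 - 0.02673)/82000 = 0.0001209 A
  P_R5 = I_R5² × R5 = (0.0001209)² × 82000 = 0.001199 W

Final answers:
1. V_5 = 0.02673 V
2. I_R2 = 0.002842 A
3. P_R5 = 0.001199 W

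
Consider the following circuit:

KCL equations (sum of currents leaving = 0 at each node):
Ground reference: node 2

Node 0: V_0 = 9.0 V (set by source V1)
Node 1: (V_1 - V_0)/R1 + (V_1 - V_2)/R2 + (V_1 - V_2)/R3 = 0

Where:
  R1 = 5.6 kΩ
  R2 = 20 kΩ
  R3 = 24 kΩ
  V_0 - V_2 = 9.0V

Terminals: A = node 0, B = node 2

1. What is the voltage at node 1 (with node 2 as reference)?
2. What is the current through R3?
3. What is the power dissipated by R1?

Nodal analysis, taking node 2 as the 0 V reference.
Source V1 fixes V_0 = 9 V.
KCL at each unknown node (sum of currents leaving = 0; resistances in Ω):
  Node 1: (V_1 - 9)/5600 + (V_1 - 0)/20000 + (V_1 - 0)/24000 = 0
Collecting terms: 0.0002702 × V_1 = 0.001607  =>  V_1 = 5.947 V
Part 1:
  Read off the nodal solution: V_1 = 5.947 V
Part 2:
  I_R3 = (V_1 - V_2)/R3 = (5.947 - 0)/24000 = 0.0002478 A
  Magnitude: I_R3 = 0.0002478 A
Part 3:
  I_R1 = (V_0 - V_1)/R1 = (9 - 5.947)/5600 = 0.0005452 A
  P_R1 = I_R1² × R1 = (0.0005452)² × 5600 = 0.001664 W

Final answers:
1. V_1 = 5.947 V
2. I_R3 = 0.0002478 A
3. P_R1 = 0.001664 W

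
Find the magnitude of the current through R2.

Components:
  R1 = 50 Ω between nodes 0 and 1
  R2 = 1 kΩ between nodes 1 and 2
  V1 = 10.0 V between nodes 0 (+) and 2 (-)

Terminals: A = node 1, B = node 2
Nodal analysis, taking node 2 as the 0 V reference.
Source V1 fixes V_0 = 10 V.
KCL at each unknown node (sum of currents leaving = 0; resistances in Ω):
  Node 1: (V_1 - 10)/50 + (V_1 - 0)/1000 = 0
Collecting terms: 0.021 × V_1 = 0.2  =>  V_1 = 9.524 V
I_R2 = (V_1 - V_2)/R2 = (9.524 - 0)/1000 = 0.009524 A
|I_R2| = 0.009524 A

Final answer: |I_R2| = 0.009524 A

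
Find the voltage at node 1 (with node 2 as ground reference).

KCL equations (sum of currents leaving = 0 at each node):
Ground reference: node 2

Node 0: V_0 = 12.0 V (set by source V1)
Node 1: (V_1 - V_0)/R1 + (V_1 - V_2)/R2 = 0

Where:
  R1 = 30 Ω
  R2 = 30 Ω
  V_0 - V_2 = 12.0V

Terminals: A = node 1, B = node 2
Nodal analysis, taking node 2 as the 0 V reference.
Source V1 fixes V_0 = 12 V.
KCL at each unknown node (sum of currents leaving = 0; resistances in Ω):
  Node 1: (V_1 - 12)/30 + (V_1 - 0)/30 = 0
Collecting terms: 0.06667 × V_1 = 0.4  =>  V_1 = 6 V
The requested potential is V_1 = 6 V.

Final answer: V_1 = 6 V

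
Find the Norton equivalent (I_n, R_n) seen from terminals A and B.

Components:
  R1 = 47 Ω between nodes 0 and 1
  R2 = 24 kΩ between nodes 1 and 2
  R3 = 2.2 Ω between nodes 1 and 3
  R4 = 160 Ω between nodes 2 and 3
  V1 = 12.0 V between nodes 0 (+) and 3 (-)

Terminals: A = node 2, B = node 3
Find the Thévenin equivalent first; then I_n = V_th/R_th and R_n = R_th.
Step 1 — V_th is the open-circuit voltage V_A - V_B (nothing connected across the terminals).
Nodal analysis, taking node 3 as the 0 V reference.
Source V1 fixes V_0 = 12 V.
KCL at each unknown node (sum of currents leaving = 0; resistances in Ω):
  Node 1: (V_1 - 12)/47 + (V_1 - V_2)/24000 + (V_1 - 0)/2.2 = 0
  Node 2: (V_2 - V_1)/24000 + (V_2 - 0)/160 = 0
Collecting terms (coefficients in siemens):
  0.4759·V_1 - 0.00004167·V_2 = 0.2553
  0.006292·V_2 - 0.00004167·V_1 = 0
Determinant D = (0.4759)(0.006292) - (-0.00004167)(-0.00004167) = 0.002994
V_1 = [(0.2553)(0.006292) - (-0.00004167)(0)]/D = 0.5365 V
V_2 = [(0.4759)(0) - (0.2553)(-0.00004167)]/D = 0.003553 V
V_th = V_2 - V_3 = 0.003553 - 0 = 0.003553 V
Step 2 — R_th: zero the source — replace V1 by a short circuit (node 3 merges into node 0) — and find the resistance seen between A (node 2) and B (node 0).
Reduce the network between node 2 (A) and node 0 (B) by series/parallel combination:
  Rp1 = R1 ‖ R3 (parallel, both between nodes 0 and 1) = 1/(1/47 + 1/2.2) = 2.102 Ω
  Rs1 = R2 + Rp1 (series, joined only at node 1) = 24000 + 2.102 = 24000 Ω
  Rp2 = R4 ‖ Rs1 (parallel, both between nodes 0 and 2) = 1/(1/160 + 1/24000) = 158.9 Ω
R_th = 158.9 Ω
I_n = V_th/R_th = 0.003553/158.9 = 0.00002236 A, and R_n = R_th = 158.9 Ω

Final answer: I_n = 2.236e-05 A, R_n = 158.9 Ω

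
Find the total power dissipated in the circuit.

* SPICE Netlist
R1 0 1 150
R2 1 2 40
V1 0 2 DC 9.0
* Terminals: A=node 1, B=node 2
Nodal analysis, taking node 2 as the 0 V reference.
Source V1 fixes V_0 = 9 V.
KCL at each unknown node (sum of currents leaving = 0; resistances in Ω):
  Node 1: (V_1 - 9)/150 + (V_1 - 0)/40 = 0
Collecting terms: 0.03167 × V_1 = 0.06  =>  V_1 = 1.895 V
Power in each resistor, P = (ΔV)²/R:
  P_R1 = (9 - 1.895)²/150 = 0.3366 W
  P_R2 = (1.895 - 0)²/40 = 0.08975 W
P_total = P_R1 + P_R2 = 0.4263 W

Final answer: 0.4263 W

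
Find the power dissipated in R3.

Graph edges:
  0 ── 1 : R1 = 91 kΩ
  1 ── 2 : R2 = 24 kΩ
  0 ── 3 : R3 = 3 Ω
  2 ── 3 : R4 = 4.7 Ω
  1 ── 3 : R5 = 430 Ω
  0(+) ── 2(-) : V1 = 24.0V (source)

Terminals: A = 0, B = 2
Nodal analysis, taking node 2 as the 0 V reference.
Source V1 fixes V_0 = 24 V.
KCL at each unknown node (sum of currents leaving = 0; resistances in Ω):
  Node 1: (V_1 - 24)/91000 + (V_1 - 0)/24000 + (V_1 - V_3)/430 = 0
  Node 3: (V_3 - 24)/3 + (V_3 - 0)/4.7 + (V_3 - V_1)/430 = 0
Collecting terms (coefficients in siemens):
  0.002378·V_1 - 0.002326·V_3 = 0.0002637
  0.5484·V_3 - 0.002326·V_1 = 8
Determinant D = (0.002378)(0.5484) - (-0.002326)(-0.002326) = 0.001299
V_1 = [(0.0002637)(0.5484) - (-0.002326)(8)]/D = 14.44 V
V_3 = [(0.002378)(8) - (0.0002637)(-0.002326)]/D = 14.65 V
I_R3 = (V_0 - V_3)/R3 = (24 - 14.65)/3 = 3.117 A
P_R3 = I_R3² × R3 = (3.117)² × 3 = 29.15 W

Final answer: 29.15 W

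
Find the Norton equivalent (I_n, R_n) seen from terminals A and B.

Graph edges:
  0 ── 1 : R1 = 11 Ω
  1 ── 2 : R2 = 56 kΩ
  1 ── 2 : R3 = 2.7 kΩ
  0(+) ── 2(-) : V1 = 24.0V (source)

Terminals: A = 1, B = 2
Find the Thévenin equivalent first; then I_n = V_th/R_th and R_n = R_th.
Step 1 — V_th is the open-circuit voltage V_A - V_B (nothing connected across the terminals).
Nodal analysis, taking node 2 as the 0 V reference.
Source V1 fixes V_0 = 24 V.
KCL at each unknown node (sum of currents leaving = 0; resistances in Ω):
  Node 1: (V_1 - 24)/11 + (V_1 - 0)/56000 + (V_1 - 0)/2700 = 0
Collecting terms: 0.0913 × V_1 = 2.182  =>  V_1 = 23.9 V
V_th = V_1 - V_2 = 23.9 - 0 = 23.9 V
Step 2 — R_th: zero the source — replace V1 by a short circuit (node 2 merges into node 0) — and find the resistance seen between A (node 1) and B (node 0).
Reduce the network between node 1 (A) and node 0 (B) by series/parallel combination:
  Rp1 = R1 ‖ R2 ‖ R3 (parallel, all between nodes 0 and 1) = 1/(1/11 + 1/56000 + 1/2700) = 10.95 Ω
R_th = 10.95 Ω
I_n = V_th/R_th = 23.9/10.95 = 2.182 A, and R_n = R_th = 10.95 Ω

Final answer: I_n = 2.182 A, R_n = 10.95 Ω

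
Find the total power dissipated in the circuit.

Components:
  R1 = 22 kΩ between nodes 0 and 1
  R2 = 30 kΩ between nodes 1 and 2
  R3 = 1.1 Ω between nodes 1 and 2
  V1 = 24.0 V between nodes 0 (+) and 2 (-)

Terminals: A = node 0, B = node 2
Nodal analysis, taking node 2 as the 0 V reference.
Source V1 fixes V_0 = 24 V.
KCL at each unknown node (sum of currents leaving = 0; resistances in Ω):
  Node 1: (V_1 - 24)/22000 + (V_1 - 0)/30000 + (V_1 - 0)/1.1 = 0
Collecting terms: 0.9092 × V_1 = 0.001091  =>  V_1 = 0.0012 V
Power in each resistor, P = (ΔV)²/R:
  P_R1 = (24 - 0.0012)²/22000 = 0.02618 W
  P_R2 = (0.0012 - 0)²/30000 = 0.00000000004799 W
  P_R3 = (0.0012 - 0)²/1.1 = 0.000001309 W
P_total = P_R1 + P_R2 + P_R3 = 0.02618 W

Final answer: 0.02618 W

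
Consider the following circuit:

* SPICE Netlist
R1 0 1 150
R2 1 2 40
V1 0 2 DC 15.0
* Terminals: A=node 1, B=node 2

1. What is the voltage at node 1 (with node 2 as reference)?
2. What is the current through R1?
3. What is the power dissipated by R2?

Nodal analysis, taking node 2 as the 0 V reference.
Source V1 fixes V_0 = 15 V.
KCL at each unknown node (sum of currents leaving = 0; resistances in Ω):
  Node 1: (V_1 - 15)/150 + (V_1 - 0)/40 = 0
Collecting terms: 0.03167 × V_1 = 0.1  =>  V_1 = 3.158 V
Part 1:
  Read off the nodal solution: V_1 = 3.158 V
Part 2:
  I_R1 = (V_0 - V_1)/R1 = (15 - 3.158)/150 = 0.07895 A
  Magnitude: I_R1 = 0.07895 A
Part 3:
  I_R2 = (V_1 - V_2)/R2 = (3.158 - 0)/40 = 0.07895 A
  P_R2 = I_R2² × R2 = (0.07895)² × 40 = 0.2493 W

Final answers:
1. V_1 = 3.158 V
2. I_R1 = 0.07895 A
3. P_R2 = 0.2493 W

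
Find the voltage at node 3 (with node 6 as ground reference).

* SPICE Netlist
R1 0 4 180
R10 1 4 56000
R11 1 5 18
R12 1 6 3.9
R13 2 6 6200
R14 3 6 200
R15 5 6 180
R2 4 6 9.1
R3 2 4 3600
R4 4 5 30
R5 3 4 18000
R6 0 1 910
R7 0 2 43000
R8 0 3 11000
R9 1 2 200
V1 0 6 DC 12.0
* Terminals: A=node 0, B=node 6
Nodal analysis, taking node 6 as the 0 V reference.
Source V1 fixes V_0 = 12 V.
KCL at each unknown node (sum of currents leaving = 0; resistances in Ω):
  Node 1: (V_1 - 12)/910 + (V_1 - V_2)/200 + (V_1 - V_4)/56000 + (V_1 - V_5)/18 + (V_1 - 0)/3.9 = 0
  Node 2: (V_2 - V_4)/3600 + (V_2 - 12)/43000 + (V_2 - V_1)/200 + (V_2 - 0)/6200 = 0
  Node 3: (V_3 - V_4)/18000 + (V_3 - 12)/11000 + (V_3 - 0)/200 = 0
  Node 4: (V_4 - 12)/180 + (V_4 - 0)/9.1 + (V_4 - V_2)/3600 + (V_4 - V_5)/30 + (V_4 - V_3)/18000 + (V_4 - V_1)/56000 = 0
  Node 5: (V_5 - V_4)/30 + (V_5 - V_1)/18 + (V_5 - 0)/180 = 0
Collecting terms (coefficients in siemens):
  0.3181·V_1 - 0.005·V_2 - 0.00001786·V_4 - 0.05556·V_5 = 0.01319
  0.005462·V_2 - 0.005·V_1 - 0.0002778·V_4 = 0.0002791
  0.005146·V_3 - 0.00005556·V_4 = 0.001091
  0.1491·V_4 - 0.00001786·V_1 - 0.0002778·V_2 - 0.00005556·V_3 - 0.03333·V_5 = 0.06667
  0.09444·V_5 - 0.05556·V_1 - 0.03333·V_4 = 0
Solving these 5 simultaneous equations (Gaussian elimination) gives:
  V_1 = 0.08309 V, V_2 = 0.1525 V, V_3 = 0.2173 V, V_4 = 0.4976 V
  V_5 = 0.2245 V
The requested potential is V_3 = 0.2173 V.

Final answer: V_3 = 0.2173 V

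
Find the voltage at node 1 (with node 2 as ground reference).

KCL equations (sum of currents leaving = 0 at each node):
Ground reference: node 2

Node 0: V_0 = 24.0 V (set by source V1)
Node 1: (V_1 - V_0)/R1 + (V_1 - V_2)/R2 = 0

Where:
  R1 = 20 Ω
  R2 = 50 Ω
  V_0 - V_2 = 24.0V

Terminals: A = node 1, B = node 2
Nodal analysis, taking node 2 as the 0 V reference.
Source V1 fixes V_0 = 24 V.
KCL at each unknown node (sum of currents leaving = 0; resistances in Ω):
  Node 1: (V_1 - 24)/20 + (V_1 - 0)/50 = 0
Collecting terms: 0.07 × V_1 = 1.2  =>  V_1 = 17.14 V
The requested potential is V_1 = 17.14 V.

Final answer: V_1 = 17.14 V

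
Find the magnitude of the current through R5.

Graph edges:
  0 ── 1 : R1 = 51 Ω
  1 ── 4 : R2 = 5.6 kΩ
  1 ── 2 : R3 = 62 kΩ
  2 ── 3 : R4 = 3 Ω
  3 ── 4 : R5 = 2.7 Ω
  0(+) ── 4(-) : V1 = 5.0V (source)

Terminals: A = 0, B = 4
Nodal analysis, taking node 4 as the 0 V reference.
Source V1 fixes V_0 = 5 V.
KCL at each unknown node (sum of currents leaving = 0; resistances in Ω):
  Node 1: (V_1 - 5)/51 + (V_1 - 0)/5600 + (V_1 - V_2)/62000 = 0
  Node 2: (V_2 - V_1)/62000 + (V_2 - V_3)/3 = 0
  Node 3: (V_3 - V_2)/3 + (V_3 - 0)/2.7 = 0
Collecting terms (coefficients in siemens):
  0.0198·V_1 - 0.00001613·V_2 = 0.09804
  0.3333·V_2 - 0.00001613·V_1 - 0.3333·V_3 = 0
  0.7037·V_3 - 0.3333·V_2 = 0
Solving these 3 simultaneous equations (Gaussian elimination) gives:
  V_1 = 4.951 V, V_2 = 0.0004551 V, V_3 = 0.0002156 V
I_R5 = (V_3 - V_4)/R5 = (0.0002156 - 0)/2.7 = 0.00007984 A
|I_R5| = 0.00007984 A

Final answer: |I_R5| = 7.984e-05 A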